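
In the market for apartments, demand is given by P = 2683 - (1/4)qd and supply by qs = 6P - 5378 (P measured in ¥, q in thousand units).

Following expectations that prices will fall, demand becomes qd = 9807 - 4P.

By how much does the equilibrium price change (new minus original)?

Before the shock: 10732 - 4P = 6P - 5378 ⇒ 16110 = 10P ⇒ P = 1611, q = 4288.
After the shift, demand is qd = 9807 - 4P and supply is qs = 6P - 5378.
Clearing the new market: 9807 - 4P = 6P - 5378, so P = 1518.5 and q = 3733.
ΔP = 1518.5 − 1611 = -92.5.

-92.5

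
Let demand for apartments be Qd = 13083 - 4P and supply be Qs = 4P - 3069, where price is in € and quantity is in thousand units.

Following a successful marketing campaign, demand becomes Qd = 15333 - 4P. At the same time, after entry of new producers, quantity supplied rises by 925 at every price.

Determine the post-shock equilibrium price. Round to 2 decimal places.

2184.63

Initially, 13083 - 4P = 4P - 3069, so 16152 = 8P and P = 2019, Q = 5007.
The shock moves the curves to Qd = 15333 - 4P and Qs = 4P - 2144.
Equate the new curves: 15333 - 4P = 4P - 2144, giving 17477 = 8P, P = 2184.625, Q = 6594.5.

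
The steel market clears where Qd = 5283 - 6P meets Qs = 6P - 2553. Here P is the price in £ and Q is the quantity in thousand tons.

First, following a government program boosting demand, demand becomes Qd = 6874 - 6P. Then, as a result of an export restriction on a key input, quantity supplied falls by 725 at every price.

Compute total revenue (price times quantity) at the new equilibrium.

1521108

Before the shock: 5283 - 6P = 6P - 2553 ⇒ 7836 = 12P ⇒ P = 653, Q = 1365.
With the change applied: demand Qd = 6874 - 6P, supply Qs = 6P - 3278.
Equate the new curves: 6874 - 6P = 6P - 3278, giving 10152 = 12P, P = 846, Q = 1798.
New expenditure = 846 × 1798 = 1521108.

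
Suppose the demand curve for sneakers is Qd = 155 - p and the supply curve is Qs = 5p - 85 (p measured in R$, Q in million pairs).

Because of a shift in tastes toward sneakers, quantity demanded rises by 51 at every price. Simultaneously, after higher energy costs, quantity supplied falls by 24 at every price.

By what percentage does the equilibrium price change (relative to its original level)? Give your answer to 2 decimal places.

Solve the original market: 155 - p = 5p - 85, hence p = 40 and Q = 115.
The new curves are Qd = 206 - p (demand) and Qs = 5p - 109 (supply).
Clearing the new market: 206 - p = 5p - 109, so p = 52.5 and Q = 153.5.
%Δp = (52.5 − 40) / 40 × 100 = +31.25%.

+31.25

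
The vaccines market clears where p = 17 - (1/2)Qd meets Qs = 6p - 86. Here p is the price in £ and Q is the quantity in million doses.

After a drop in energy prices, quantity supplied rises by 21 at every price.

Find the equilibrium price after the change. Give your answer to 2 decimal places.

12.38

Before the shock: 34 - 2p = 6p - 86 ⇒ 120 = 8p ⇒ p = 15, Q = 4.
With the change applied: demand Qd = 34 - 2p, supply Qs = 6p - 65.
New equilibrium: 34 - 2p = 6p - 65 ⇒ 99 = 8p ⇒ p = 12.375, Q = 9.25.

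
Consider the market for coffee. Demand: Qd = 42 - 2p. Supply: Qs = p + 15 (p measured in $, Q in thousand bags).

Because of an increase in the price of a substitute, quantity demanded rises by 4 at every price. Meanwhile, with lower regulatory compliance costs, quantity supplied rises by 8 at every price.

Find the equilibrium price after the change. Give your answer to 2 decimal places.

7.67

Before the shock: 42 - 2p = p + 15 ⇒ 27 = 3p ⇒ p = 9, Q = 24.
After the shift, demand is Qd = 46 - 2p and supply is Qs = p + 23.
New equilibrium: 46 - 2p = p + 23 ⇒ 23 = 3p ⇒ p = 23/3 ≈ 7.6667, Q = 92/3 ≈ 30.6667.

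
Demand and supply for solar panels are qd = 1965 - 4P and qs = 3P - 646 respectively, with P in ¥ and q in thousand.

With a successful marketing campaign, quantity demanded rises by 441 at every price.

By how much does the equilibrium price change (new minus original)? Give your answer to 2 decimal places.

+63.00

Before the shock: 1965 - 4P = 3P - 646 ⇒ 2611 = 7P ⇒ P = 373, q = 473.
After the shift, demand is qd = 2406 - 4P and supply is qs = 3P - 646.
New equilibrium: 2406 - 4P = 3P - 646 ⇒ 3052 = 7P ⇒ P = 436, q = 662.
ΔP = 436 − 373 = +63.00.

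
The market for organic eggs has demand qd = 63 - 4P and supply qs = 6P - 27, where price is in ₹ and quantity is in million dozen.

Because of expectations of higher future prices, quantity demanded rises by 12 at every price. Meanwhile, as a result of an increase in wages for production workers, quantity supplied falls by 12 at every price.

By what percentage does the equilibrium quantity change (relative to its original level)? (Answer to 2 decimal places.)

Solve the original market: 63 - 4P = 6P - 27, hence P = 9 and q = 27.
The shock moves the curves to qd = 75 - 4P and qs = 6P - 39.
Clearing the new market: 75 - 4P = 6P - 39, so P = 11.4 and q = 29.4.
%Δq = (29.4 − 27) / 27 × 100 = +8.89%.

+8.89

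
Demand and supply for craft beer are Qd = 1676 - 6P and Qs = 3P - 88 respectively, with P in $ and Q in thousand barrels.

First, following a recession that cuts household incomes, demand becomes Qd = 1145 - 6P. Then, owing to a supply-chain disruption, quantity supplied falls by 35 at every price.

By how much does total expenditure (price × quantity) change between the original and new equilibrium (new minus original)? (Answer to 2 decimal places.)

-55780.30

Original equilibrium: 1676 - 6P = 3P - 88 gives 1764 = 9P, so P = 196 and Q = 500.
With the change applied: demand Qd = 1145 - 6P, supply Qs = 3P - 123.
New equilibrium: 1145 - 6P = 3P - 123 ⇒ 1268 = 9P ⇒ P = 1268/9 ≈ 140.8889, Q = 899/3 ≈ 299.6667.
Expenditure moves from 196×500 = 98000 to 140.8889×299.6667 = 42219.7037; change = -55780.30.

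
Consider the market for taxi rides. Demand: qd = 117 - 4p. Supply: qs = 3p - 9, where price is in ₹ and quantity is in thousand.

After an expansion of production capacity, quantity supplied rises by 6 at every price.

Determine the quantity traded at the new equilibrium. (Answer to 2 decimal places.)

48.43

Original equilibrium: 117 - 4p = 3p - 9 gives 126 = 7p, so p = 18 and q = 45.
After the shift, demand is qd = 117 - 4p and supply is qs = 3p - 3.
Equate the new curves: 117 - 4p = 3p - 3, giving 120 = 7p, p = 120/7 ≈ 17.1429, q = 339/7 ≈ 48.4286.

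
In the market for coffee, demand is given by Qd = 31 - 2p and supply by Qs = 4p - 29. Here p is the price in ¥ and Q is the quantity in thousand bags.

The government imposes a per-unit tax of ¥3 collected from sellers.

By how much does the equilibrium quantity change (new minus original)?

Initially, 31 - 2p = 4p - 29, so 60 = 6p and p = 10, Q = 11.
Since sellers keep the price net of the tax, the effective supply curve becomes Qs = 4p - 41.
Equate the new curves: 31 - 2p = 4p - 41, giving 72 = 6p, p = 12, Q = 7.
ΔQ = 7 − 11 = -4.

-4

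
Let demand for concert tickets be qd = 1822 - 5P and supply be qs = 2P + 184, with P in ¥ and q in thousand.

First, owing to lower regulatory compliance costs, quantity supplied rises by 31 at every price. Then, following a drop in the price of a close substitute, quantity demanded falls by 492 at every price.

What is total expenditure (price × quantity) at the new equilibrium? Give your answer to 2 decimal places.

Original equilibrium: 1822 - 5P = 2P + 184 gives 1638 = 7P, so P = 234 and q = 652.
The shock moves the curves to qd = 1330 - 5P and qs = 2P + 215.
Setting them equal: 1330 - 5P = 2P + 215 → 1115 = 7P, so P = 1115/7 ≈ 159.2857 and q = 3735/7 ≈ 533.5714.
New expenditure = 159.2857 × 533.5714 = 84990.31.

84990.31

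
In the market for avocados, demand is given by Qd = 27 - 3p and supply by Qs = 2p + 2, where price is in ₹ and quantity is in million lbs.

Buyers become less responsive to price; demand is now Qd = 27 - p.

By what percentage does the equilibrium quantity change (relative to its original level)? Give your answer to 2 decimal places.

Original equilibrium: 27 - 3p = 2p + 2 gives 25 = 5p, so p = 5 and Q = 12.
After the shift, demand is Qd = 27 - p and supply is Qs = 2p + 2.
Equate the new curves: 27 - p = 2p + 2, giving 25 = 3p, p = 25/3 ≈ 8.3333, Q = 56/3 ≈ 18.6667.
%ΔQ = (18.6667 − 12) / 12 × 100 = +55.56%.

+55.56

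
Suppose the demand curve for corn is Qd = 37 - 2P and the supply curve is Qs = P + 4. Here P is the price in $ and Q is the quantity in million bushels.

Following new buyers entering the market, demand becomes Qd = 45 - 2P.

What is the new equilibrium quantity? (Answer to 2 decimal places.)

17.67

Original equilibrium: 37 - 2P = P + 4 gives 33 = 3P, so P = 11 and Q = 15.
The new curves are Qd = 45 - 2P (demand) and Qs = P + 4 (supply).
Setting them equal: 45 - 2P = P + 4 → 41 = 3P, so P = 41/3 ≈ 13.6667 and Q = 53/3 ≈ 17.6667.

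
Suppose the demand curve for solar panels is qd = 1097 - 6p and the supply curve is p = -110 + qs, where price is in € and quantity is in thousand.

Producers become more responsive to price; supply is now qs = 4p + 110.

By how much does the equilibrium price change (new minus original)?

-42.3

Solve the original market: 1097 - 6p = p + 110, hence p = 141 and q = 251.
The shock moves the curves to qd = 1097 - 6p and qs = 4p + 110.
Equate the new curves: 1097 - 6p = 4p + 110, giving 987 = 10p, p = 98.7, q = 504.8.
Δp = 98.7 − 141 = -42.3.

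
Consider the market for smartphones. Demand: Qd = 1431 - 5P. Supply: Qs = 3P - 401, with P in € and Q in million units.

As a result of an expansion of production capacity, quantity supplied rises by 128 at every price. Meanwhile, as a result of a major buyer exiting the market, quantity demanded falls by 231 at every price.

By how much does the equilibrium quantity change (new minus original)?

-6.625

Solve the original market: 1431 - 5P = 3P - 401, hence P = 229 and Q = 286.
After the shift, demand is Qd = 1200 - 5P and supply is Qs = 3P - 273.
Equate the new curves: 1200 - 5P = 3P - 273, giving 1473 = 8P, P = 184.125, Q = 279.375.
ΔQ = 279.375 − 286 = -6.625.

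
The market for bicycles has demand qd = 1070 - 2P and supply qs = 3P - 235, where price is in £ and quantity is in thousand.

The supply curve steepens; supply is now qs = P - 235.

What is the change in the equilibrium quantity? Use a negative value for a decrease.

-348

Original equilibrium: 1070 - 2P = 3P - 235 gives 1305 = 5P, so P = 261 and q = 548.
After the shift, demand is qd = 1070 - 2P and supply is qs = P - 235.
New equilibrium: 1070 - 2P = P - 235 ⇒ 1305 = 3P ⇒ P = 435, q = 200.
Δq = 200 − 548 = -348.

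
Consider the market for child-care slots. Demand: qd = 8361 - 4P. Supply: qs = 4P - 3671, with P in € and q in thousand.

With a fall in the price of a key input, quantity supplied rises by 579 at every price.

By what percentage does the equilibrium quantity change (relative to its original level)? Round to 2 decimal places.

+12.35

Original equilibrium: 8361 - 4P = 4P - 3671 gives 12032 = 8P, so P = 1504 and q = 2345.
With the change applied: demand qd = 8361 - 4P, supply qs = 4P - 3092.
Setting them equal: 8361 - 4P = 4P - 3092 → 11453 = 8P, so P = 1431.625 and q = 2634.5.
%Δq = (2634.5 − 2345) / 2345 × 100 = +12.35%.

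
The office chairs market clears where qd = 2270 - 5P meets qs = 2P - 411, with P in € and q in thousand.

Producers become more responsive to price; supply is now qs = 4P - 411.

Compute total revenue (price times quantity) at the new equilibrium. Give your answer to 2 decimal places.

Before the shock: 2270 - 5P = 2P - 411 ⇒ 2681 = 7P ⇒ P = 383, q = 355.
The shock moves the curves to qd = 2270 - 5P and qs = 4P - 411.
New equilibrium: 2270 - 5P = 4P - 411 ⇒ 2681 = 9P ⇒ P = 2681/9 ≈ 297.8889, q = 7025/9 ≈ 780.5556.
New expenditure = 297.8889 × 780.5556 = 232518.83.

232518.83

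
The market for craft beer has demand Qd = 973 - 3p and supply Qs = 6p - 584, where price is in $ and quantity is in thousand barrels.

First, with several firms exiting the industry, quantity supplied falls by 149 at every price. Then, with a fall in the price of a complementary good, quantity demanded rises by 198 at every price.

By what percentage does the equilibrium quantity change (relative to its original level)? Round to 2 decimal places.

Initially, 973 - 3p = 6p - 584, so 1557 = 9p and p = 173, Q = 454.
After the shift, demand is Qd = 1171 - 3p and supply is Qs = 6p - 733.
Clearing the new market: 1171 - 3p = 6p - 733, so p = 1904/9 ≈ 211.5556 and Q = 1609/3 ≈ 536.3333.
%ΔQ = (536.3333 − 454) / 454 × 100 = +18.14%.

+18.14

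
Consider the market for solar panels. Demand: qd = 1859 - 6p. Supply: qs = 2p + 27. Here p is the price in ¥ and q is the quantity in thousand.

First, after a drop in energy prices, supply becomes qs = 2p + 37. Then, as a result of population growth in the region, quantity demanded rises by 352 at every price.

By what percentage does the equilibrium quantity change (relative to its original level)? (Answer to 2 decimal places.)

+19.69

Original equilibrium: 1859 - 6p = 2p + 27 gives 1832 = 8p, so p = 229 and q = 485.
The shock moves the curves to qd = 2211 - 6p and qs = 2p + 37.
Setting them equal: 2211 - 6p = 2p + 37 → 2174 = 8p, so p = 271.75 and q = 580.5.
%Δq = (580.5 − 485) / 485 × 100 = +19.69%.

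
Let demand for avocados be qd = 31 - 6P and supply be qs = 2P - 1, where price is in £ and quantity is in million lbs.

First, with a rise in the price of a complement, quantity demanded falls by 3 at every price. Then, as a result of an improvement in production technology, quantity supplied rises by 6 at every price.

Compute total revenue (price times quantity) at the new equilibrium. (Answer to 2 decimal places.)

30.91

Before the shock: 31 - 6P = 2P - 1 ⇒ 32 = 8P ⇒ P = 4, q = 7.
The new curves are qd = 28 - 6P (demand) and qs = 2P + 5 (supply).
New equilibrium: 28 - 6P = 2P + 5 ⇒ 23 = 8P ⇒ P = 2.875, q = 10.75.
New expenditure = 2.875 × 10.75 = 30.91.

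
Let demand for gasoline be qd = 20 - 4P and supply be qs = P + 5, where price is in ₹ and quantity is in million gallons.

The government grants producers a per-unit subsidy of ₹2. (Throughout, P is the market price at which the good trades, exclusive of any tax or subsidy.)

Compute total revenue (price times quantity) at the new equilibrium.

Solve the original market: 20 - 4P = P + 5, hence P = 3 and q = 8.
Since sellers receive the price plus the subsidy, the effective supply curve becomes qs = P + 7.
Setting them equal: 20 - 4P = P + 7 → 13 = 5P, so P = 2.6 and q = 9.6.
New expenditure = 2.6 × 9.6 = 24.96.

24.96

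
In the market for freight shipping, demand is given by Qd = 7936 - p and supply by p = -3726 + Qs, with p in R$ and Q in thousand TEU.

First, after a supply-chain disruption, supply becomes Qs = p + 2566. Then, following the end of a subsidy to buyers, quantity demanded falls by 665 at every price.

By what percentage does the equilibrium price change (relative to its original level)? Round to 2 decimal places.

Before the shock: 7936 - p = p + 3726 ⇒ 4210 = 2p ⇒ p = 2105, Q = 5831.
After the shift, demand is Qd = 7271 - p and supply is Qs = p + 2566.
New equilibrium: 7271 - p = p + 2566 ⇒ 4705 = 2p ⇒ p = 2352.5, Q = 4918.5.
%Δp = (2352.5 − 2105) / 2105 × 100 = +11.76%.

+11.76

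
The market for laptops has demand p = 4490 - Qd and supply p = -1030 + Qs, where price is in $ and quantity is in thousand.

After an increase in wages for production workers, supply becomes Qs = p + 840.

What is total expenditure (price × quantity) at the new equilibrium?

Original equilibrium: 4490 - p = p + 1030 gives 3460 = 2p, so p = 1730 and Q = 2760.
The new curves are Qd = 4490 - p (demand) and Qs = p + 840 (supply).
New equilibrium: 4490 - p = p + 840 ⇒ 3650 = 2p ⇒ p = 1825, Q = 2665.
New expenditure = 1825 × 2665 = 4863625.

4863625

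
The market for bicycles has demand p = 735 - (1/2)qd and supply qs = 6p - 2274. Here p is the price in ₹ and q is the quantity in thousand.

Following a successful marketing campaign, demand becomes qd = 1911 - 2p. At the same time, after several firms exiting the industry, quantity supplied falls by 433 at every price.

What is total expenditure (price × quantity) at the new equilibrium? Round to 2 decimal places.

Solve the original market: 1470 - 2p = 6p - 2274, hence p = 468 and q = 534.
The new curves are qd = 1911 - 2p (demand) and qs = 6p - 2707 (supply).
Setting them equal: 1911 - 2p = 6p - 2707 → 4618 = 8p, so p = 577.25 and q = 756.5.
New expenditure = 577.25 × 756.5 = 436689.63.

436689.63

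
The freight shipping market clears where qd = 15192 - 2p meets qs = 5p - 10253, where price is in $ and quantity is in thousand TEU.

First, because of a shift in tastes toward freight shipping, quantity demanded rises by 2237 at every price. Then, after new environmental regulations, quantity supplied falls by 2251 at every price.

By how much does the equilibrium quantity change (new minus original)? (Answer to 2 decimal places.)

+954.71

Solve the original market: 15192 - 2p = 5p - 10253, hence p = 3635 and q = 7922.
The new curves are qd = 17429 - 2p (demand) and qs = 5p - 12504 (supply).
New equilibrium: 17429 - 2p = 5p - 12504 ⇒ 29933 = 7p ⇒ p = 29933/7 ≈ 4276.1429, q = 62137/7 ≈ 8876.7143.
Δq = 8876.7143 − 7922 = +954.71.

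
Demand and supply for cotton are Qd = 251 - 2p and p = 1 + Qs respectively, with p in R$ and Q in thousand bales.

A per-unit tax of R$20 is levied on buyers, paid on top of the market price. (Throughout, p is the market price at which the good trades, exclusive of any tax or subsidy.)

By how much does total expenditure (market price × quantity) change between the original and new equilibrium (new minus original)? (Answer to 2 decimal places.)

Original equilibrium: 251 - 2p = p - 1 gives 252 = 3p, so p = 84 and Q = 83.
Since buyers pay the price plus the tax, the effective demand curve becomes Qd = 211 - 2p.
New equilibrium: 211 - 2p = p - 1 ⇒ 212 = 3p ⇒ p = 212/3 ≈ 70.6667, Q = 209/3 ≈ 69.6667.
Expenditure moves from 84×83 = 6972 to 70.6667×69.6667 = 4923.1111; change = -2048.89.

-2048.89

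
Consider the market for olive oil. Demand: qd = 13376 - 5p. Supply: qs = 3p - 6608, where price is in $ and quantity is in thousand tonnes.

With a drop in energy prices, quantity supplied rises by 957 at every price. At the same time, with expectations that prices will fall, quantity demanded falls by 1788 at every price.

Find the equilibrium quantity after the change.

Solve the original market: 13376 - 5p = 3p - 6608, hence p = 2498 and q = 886.
The shock moves the curves to qd = 11588 - 5p and qs = 3p - 5651.
Equate the new curves: 11588 - 5p = 3p - 5651, giving 17239 = 8p, p = 2154.875, q = 813.625.

813.625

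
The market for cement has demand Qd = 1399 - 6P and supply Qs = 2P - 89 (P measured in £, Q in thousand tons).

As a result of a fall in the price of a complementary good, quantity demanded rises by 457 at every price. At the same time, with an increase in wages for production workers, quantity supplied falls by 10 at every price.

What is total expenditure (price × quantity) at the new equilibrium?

Before the shock: 1399 - 6P = 2P - 89 ⇒ 1488 = 8P ⇒ P = 186, Q = 283.
The shock moves the curves to Qd = 1856 - 6P and Qs = 2P - 99.
Setting them equal: 1856 - 6P = 2P - 99 → 1955 = 8P, so P = 244.375 and Q = 389.75.
New expenditure = 244.375 × 389.75 = 95245.15625.

95245.15625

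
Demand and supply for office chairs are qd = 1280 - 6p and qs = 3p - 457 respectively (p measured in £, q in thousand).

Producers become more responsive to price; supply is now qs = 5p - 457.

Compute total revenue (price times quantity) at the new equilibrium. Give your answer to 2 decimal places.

Initially, 1280 - 6p = 3p - 457, so 1737 = 9p and p = 193, q = 122.
With the change applied: demand qd = 1280 - 6p, supply qs = 5p - 457.
Clearing the new market: 1280 - 6p = 5p - 457, so p = 1737/11 ≈ 157.9091 and q = 3658/11 ≈ 332.5455.
New expenditure = 157.9091 × 332.5455 = 52511.95.

52511.95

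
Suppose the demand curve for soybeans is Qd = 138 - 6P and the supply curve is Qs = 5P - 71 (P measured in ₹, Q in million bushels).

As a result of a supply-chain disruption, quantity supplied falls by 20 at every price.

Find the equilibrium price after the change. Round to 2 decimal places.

Solve the original market: 138 - 6P = 5P - 71, hence P = 19 and Q = 24.
The shock moves the curves to Qd = 138 - 6P and Qs = 5P - 91.
Setting them equal: 138 - 6P = 5P - 91 → 229 = 11P, so P = 229/11 ≈ 20.8182 and Q = 144/11 ≈ 13.0909.

20.82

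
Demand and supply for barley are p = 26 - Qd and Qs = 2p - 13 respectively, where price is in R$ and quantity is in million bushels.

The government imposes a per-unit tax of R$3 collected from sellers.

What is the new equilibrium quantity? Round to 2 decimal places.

11.00

Solve the original market: 26 - p = 2p - 13, hence p = 13 and Q = 13.
Since sellers keep the price net of the tax, the effective supply curve becomes Qs = 2p - 19.
Equate the new curves: 26 - p = 2p - 19, giving 45 = 3p, p = 15, Q = 11.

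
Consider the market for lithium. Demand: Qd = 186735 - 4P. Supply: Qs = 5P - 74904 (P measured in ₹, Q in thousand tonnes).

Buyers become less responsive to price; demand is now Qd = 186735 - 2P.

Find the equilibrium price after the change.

Initially, 186735 - 4P = 5P - 74904, so 261639 = 9P and P = 29071, Q = 70451.
The shock moves the curves to Qd = 186735 - 2P and Qs = 5P - 74904.
New equilibrium: 186735 - 2P = 5P - 74904 ⇒ 261639 = 7P ⇒ P = 37377, Q = 111981.

37377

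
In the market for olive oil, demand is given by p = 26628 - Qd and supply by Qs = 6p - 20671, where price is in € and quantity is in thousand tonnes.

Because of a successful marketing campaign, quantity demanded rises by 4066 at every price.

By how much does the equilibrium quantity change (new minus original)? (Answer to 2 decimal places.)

+3485.14

Solve the original market: 26628 - p = 6p - 20671, hence p = 6757 and Q = 19871.
After the shift, demand is Qd = 30694 - p and supply is Qs = 6p - 20671.
New equilibrium: 30694 - p = 6p - 20671 ⇒ 51365 = 7p ⇒ p = 51365/7 ≈ 7337.8571, Q = 163493/7 ≈ 23356.1429.
ΔQ = 23356.1429 − 19871 = +3485.14.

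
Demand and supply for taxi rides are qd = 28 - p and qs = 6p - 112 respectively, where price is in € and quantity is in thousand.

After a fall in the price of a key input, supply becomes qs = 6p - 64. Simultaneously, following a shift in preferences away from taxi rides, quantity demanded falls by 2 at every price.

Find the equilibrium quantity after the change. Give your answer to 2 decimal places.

13.14

Before the shock: 28 - p = 6p - 112 ⇒ 140 = 7p ⇒ p = 20, q = 8.
The new curves are qd = 26 - p (demand) and qs = 6p - 64 (supply).
New equilibrium: 26 - p = 6p - 64 ⇒ 90 = 7p ⇒ p = 90/7 ≈ 12.8571, q = 92/7 ≈ 13.1429.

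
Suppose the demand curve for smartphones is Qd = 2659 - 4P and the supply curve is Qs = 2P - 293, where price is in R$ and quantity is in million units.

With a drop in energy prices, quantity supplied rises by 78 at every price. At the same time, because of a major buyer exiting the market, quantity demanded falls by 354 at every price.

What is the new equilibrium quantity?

Original equilibrium: 2659 - 4P = 2P - 293 gives 2952 = 6P, so P = 492 and Q = 691.
After the shift, demand is Qd = 2305 - 4P and supply is Qs = 2P - 215.
New equilibrium: 2305 - 4P = 2P - 215 ⇒ 2520 = 6P ⇒ P = 420, Q = 625.

625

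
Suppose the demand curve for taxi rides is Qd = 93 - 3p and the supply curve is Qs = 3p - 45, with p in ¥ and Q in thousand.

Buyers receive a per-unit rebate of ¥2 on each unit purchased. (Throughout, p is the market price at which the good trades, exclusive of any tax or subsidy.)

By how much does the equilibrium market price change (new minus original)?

Initially, 93 - 3p = 3p - 45, so 138 = 6p and p = 23, Q = 24.
Since buyers' out-of-pocket price is the market price minus the rebate, the effective demand curve becomes Qd = 99 - 3p.
New equilibrium: 99 - 3p = 3p - 45 ⇒ 144 = 6p ⇒ p = 24, Q = 27.
Δp = 24 − 23 = +1.

+1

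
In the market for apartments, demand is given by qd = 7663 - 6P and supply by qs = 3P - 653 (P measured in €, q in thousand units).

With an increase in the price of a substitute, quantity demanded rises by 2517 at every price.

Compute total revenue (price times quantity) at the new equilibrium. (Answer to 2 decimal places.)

Solve the original market: 7663 - 6P = 3P - 653, hence P = 924 and q = 2119.
With the change applied: demand qd = 10180 - 6P, supply qs = 3P - 653.
New equilibrium: 10180 - 6P = 3P - 653 ⇒ 10833 = 9P ⇒ P = 3611/3 ≈ 1203.6667, q = 2958.
New expenditure = 1203.6667 × 2958 = 3560446.00.

3560446.00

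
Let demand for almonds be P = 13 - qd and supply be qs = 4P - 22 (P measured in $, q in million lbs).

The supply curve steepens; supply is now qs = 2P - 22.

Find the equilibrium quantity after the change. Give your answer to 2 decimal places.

Solve the original market: 13 - P = 4P - 22, hence P = 7 and q = 6.
After the shift, demand is qd = 13 - P and supply is qs = 2P - 22.
New equilibrium: 13 - P = 2P - 22 ⇒ 35 = 3P ⇒ P = 35/3 ≈ 11.6667, q = 4/3 ≈ 1.3333.

1.33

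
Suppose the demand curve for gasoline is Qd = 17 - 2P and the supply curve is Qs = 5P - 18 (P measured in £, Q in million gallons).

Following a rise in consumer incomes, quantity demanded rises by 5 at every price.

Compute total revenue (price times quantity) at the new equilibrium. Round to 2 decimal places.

Initially, 17 - 2P = 5P - 18, so 35 = 7P and P = 5, Q = 7.
With the change applied: demand Qd = 22 - 2P, supply Qs = 5P - 18.
New equilibrium: 22 - 2P = 5P - 18 ⇒ 40 = 7P ⇒ P = 40/7 ≈ 5.7143, Q = 74/7 ≈ 10.5714.
New expenditure = 5.7143 × 10.5714 = 60.41.

60.41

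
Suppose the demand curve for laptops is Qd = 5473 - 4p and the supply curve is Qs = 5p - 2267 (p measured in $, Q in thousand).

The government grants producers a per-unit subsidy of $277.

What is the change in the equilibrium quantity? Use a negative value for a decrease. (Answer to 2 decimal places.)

Original equilibrium: 5473 - 4p = 5p - 2267 gives 7740 = 9p, so p = 860 and Q = 2033.
Since sellers receive the price plus the subsidy, the effective supply curve becomes Qs = 5p - 882.
Setting them equal: 5473 - 4p = 5p - 882 → 6355 = 9p, so p = 6355/9 ≈ 706.1111 and Q = 23837/9 ≈ 2648.5556.
ΔQ = 2648.5556 − 2033 = +615.56.

+615.56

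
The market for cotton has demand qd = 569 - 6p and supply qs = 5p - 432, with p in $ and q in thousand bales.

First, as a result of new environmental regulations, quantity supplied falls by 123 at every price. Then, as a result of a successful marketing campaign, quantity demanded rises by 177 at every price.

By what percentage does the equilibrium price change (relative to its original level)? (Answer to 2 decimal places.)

+29.97

Before the shock: 569 - 6p = 5p - 432 ⇒ 1001 = 11p ⇒ p = 91, q = 23.
After the shift, demand is qd = 746 - 6p and supply is qs = 5p - 555.
Equate the new curves: 746 - 6p = 5p - 555, giving 1301 = 11p, p = 1301/11 ≈ 118.2727, q = 400/11 ≈ 36.3636.
%Δp = (118.2727 − 91) / 91 × 100 = +29.97%.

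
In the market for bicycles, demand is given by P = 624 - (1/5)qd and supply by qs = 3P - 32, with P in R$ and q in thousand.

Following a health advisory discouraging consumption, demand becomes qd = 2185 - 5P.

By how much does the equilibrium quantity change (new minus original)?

-350.625

Before the shock: 3120 - 5P = 3P - 32 ⇒ 3152 = 8P ⇒ P = 394, q = 1150.
After the shift, demand is qd = 2185 - 5P and supply is qs = 3P - 32.
Setting them equal: 2185 - 5P = 3P - 32 → 2217 = 8P, so P = 277.125 and q = 799.375.
Δq = 799.375 − 1150 = -350.625.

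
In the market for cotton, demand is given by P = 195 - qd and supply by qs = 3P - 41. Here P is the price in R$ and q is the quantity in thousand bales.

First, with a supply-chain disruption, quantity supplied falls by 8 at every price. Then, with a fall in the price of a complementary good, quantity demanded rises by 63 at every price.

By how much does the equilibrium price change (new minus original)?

Initially, 195 - P = 3P - 41, so 236 = 4P and P = 59, q = 136.
The shock moves the curves to qd = 258 - P and qs = 3P - 49.
Clearing the new market: 258 - P = 3P - 49, so P = 76.75 and q = 181.25.
ΔP = 76.75 − 59 = +17.75.

+17.75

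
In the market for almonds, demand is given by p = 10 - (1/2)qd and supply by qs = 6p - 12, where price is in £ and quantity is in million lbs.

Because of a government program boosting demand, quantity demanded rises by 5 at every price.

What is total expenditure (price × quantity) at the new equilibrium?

Original equilibrium: 20 - 2p = 6p - 12 gives 32 = 8p, so p = 4 and q = 12.
After the shift, demand is qd = 25 - 2p and supply is qs = 6p - 12.
Equate the new curves: 25 - 2p = 6p - 12, giving 37 = 8p, p = 4.625, q = 15.75.
New expenditure = 4.625 × 15.75 = 72.84375.

72.84375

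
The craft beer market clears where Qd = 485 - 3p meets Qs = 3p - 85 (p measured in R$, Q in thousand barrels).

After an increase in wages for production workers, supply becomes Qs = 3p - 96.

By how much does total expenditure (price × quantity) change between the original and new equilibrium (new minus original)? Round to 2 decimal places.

-165.92

Before the shock: 485 - 3p = 3p - 85 ⇒ 570 = 6p ⇒ p = 95, Q = 200.
After the shift, demand is Qd = 485 - 3p and supply is Qs = 3p - 96.
Clearing the new market: 485 - 3p = 3p - 96, so p = 581/6 ≈ 96.8333 and Q = 194.5.
Expenditure moves from 95×200 = 19000 to 96.8333×194.5 = 18834.0833; change = -165.92.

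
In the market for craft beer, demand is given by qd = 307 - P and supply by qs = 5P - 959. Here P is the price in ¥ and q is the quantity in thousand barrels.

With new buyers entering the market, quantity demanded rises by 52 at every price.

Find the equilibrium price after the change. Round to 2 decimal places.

Solve the original market: 307 - P = 5P - 959, hence P = 211 and q = 96.
The new curves are qd = 359 - P (demand) and qs = 5P - 959 (supply).
Equate the new curves: 359 - P = 5P - 959, giving 1318 = 6P, P = 659/3 ≈ 219.6667, q = 418/3 ≈ 139.3333.

219.67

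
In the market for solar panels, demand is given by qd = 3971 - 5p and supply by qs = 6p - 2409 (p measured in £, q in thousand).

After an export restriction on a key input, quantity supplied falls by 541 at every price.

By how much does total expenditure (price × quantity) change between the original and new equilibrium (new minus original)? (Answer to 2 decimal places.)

-102047.80

Initially, 3971 - 5p = 6p - 2409, so 6380 = 11p and p = 580, q = 1071.
The shock moves the curves to qd = 3971 - 5p and qs = 6p - 2950.
Setting them equal: 3971 - 5p = 6p - 2950 → 6921 = 11p, so p = 6921/11 ≈ 629.1818 and q = 9076/11 ≈ 825.0909.
Expenditure moves from 580×1071 = 621180 to 629.1818×825.0909 = 519132.1983; change = -102047.80.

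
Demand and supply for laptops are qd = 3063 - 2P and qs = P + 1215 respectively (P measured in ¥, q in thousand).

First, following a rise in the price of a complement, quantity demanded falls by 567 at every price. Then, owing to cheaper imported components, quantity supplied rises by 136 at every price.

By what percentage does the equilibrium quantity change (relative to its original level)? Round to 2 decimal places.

Initially, 3063 - 2P = P + 1215, so 1848 = 3P and P = 616, q = 1831.
With the change applied: demand qd = 2496 - 2P, supply qs = P + 1351.
Clearing the new market: 2496 - 2P = P + 1351, so P = 1145/3 ≈ 381.6667 and q = 5198/3 ≈ 1732.6667.
%Δq = (1732.6667 − 1831) / 1831 × 100 = -5.37%.

-5.37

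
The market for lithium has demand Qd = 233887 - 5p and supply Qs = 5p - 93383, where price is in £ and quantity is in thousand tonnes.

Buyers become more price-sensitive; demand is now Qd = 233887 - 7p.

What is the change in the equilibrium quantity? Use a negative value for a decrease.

Initially, 233887 - 5p = 5p - 93383, so 327270 = 10p and p = 32727, Q = 70252.
With the change applied: demand Qd = 233887 - 7p, supply Qs = 5p - 93383.
Clearing the new market: 233887 - 7p = 5p - 93383, so p = 27272.5 and Q = 42979.5.
ΔQ = 42979.5 − 70252 = -27272.5.

-27272.5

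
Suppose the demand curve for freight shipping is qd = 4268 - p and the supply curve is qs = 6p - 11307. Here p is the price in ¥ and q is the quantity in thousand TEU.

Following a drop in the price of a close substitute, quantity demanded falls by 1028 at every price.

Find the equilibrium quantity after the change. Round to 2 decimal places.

1161.86

Solve the original market: 4268 - p = 6p - 11307, hence p = 2225 and q = 2043.
With the change applied: demand qd = 3240 - p, supply qs = 6p - 11307.
Equate the new curves: 3240 - p = 6p - 11307, giving 14547 = 7p, p = 14547/7 ≈ 2078.1429, q = 8133/7 ≈ 1161.8571.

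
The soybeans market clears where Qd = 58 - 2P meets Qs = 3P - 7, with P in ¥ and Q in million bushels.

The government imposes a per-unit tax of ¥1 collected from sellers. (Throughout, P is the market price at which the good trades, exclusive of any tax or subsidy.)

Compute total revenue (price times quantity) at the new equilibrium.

Original equilibrium: 58 - 2P = 3P - 7 gives 65 = 5P, so P = 13 and Q = 32.
Since sellers keep the price net of the tax, the effective supply curve becomes Qs = 3P - 10.
Equate the new curves: 58 - 2P = 3P - 10, giving 68 = 5P, P = 13.6, Q = 30.8.
New expenditure = 13.6 × 30.8 = 418.88.

418.88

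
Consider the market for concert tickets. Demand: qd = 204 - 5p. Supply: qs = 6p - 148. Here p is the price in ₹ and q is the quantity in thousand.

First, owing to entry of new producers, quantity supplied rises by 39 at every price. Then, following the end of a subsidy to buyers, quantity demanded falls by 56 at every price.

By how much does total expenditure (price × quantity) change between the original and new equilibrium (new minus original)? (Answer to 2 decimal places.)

Before the shock: 204 - 5p = 6p - 148 ⇒ 352 = 11p ⇒ p = 32, q = 44.
The new curves are qd = 148 - 5p (demand) and qs = 6p - 109 (supply).
New equilibrium: 148 - 5p = 6p - 109 ⇒ 257 = 11p ⇒ p = 257/11 ≈ 23.3636, q = 343/11 ≈ 31.1818.
Expenditure moves from 32×44 = 1408 to 23.3636×31.1818 = 728.5207; change = -679.48.

-679.48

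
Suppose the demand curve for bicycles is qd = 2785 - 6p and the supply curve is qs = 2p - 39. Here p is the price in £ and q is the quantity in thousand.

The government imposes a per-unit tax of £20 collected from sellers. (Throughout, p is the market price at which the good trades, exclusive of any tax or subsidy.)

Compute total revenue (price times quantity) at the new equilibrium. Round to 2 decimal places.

228046.00

Before the shock: 2785 - 6p = 2p - 39 ⇒ 2824 = 8p ⇒ p = 353, q = 667.
Since sellers keep the price net of the tax, the effective supply curve becomes qs = 2p - 79.
Clearing the new market: 2785 - 6p = 2p - 79, so p = 358 and q = 637.
New expenditure = 358 × 637 = 228046.00.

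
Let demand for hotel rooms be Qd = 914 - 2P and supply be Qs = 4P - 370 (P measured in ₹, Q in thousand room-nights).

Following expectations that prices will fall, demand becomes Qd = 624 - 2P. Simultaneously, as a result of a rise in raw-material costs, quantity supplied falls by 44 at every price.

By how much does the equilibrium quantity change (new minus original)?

Original equilibrium: 914 - 2P = 4P - 370 gives 1284 = 6P, so P = 214 and Q = 486.
The shock moves the curves to Qd = 624 - 2P and Qs = 4P - 414.
Clearing the new market: 624 - 2P = 4P - 414, so P = 173 and Q = 278.
ΔQ = 278 − 486 = -208.

-208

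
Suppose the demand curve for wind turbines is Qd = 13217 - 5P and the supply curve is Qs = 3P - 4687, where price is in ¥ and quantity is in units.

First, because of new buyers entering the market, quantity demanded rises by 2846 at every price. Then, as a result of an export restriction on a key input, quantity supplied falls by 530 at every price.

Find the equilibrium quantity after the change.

2763

Before the shock: 13217 - 5P = 3P - 4687 ⇒ 17904 = 8P ⇒ P = 2238, Q = 2027.
After the shift, demand is Qd = 16063 - 5P and supply is Qs = 3P - 5217.
Setting them equal: 16063 - 5P = 3P - 5217 → 21280 = 8P, so P = 2660 and Q = 2763.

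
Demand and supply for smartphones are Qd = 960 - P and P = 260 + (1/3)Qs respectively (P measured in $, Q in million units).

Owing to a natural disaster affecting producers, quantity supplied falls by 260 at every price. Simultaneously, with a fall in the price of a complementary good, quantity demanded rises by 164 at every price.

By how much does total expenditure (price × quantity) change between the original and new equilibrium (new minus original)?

+87028

Original equilibrium: 960 - P = 3P - 780 gives 1740 = 4P, so P = 435 and Q = 525.
The new curves are Qd = 1124 - P (demand) and Qs = 3P - 1040 (supply).
Equate the new curves: 1124 - P = 3P - 1040, giving 2164 = 4P, P = 541, Q = 583.
Expenditure moves from 435×525 = 228375 to 541×583 = 315403; change = +87028.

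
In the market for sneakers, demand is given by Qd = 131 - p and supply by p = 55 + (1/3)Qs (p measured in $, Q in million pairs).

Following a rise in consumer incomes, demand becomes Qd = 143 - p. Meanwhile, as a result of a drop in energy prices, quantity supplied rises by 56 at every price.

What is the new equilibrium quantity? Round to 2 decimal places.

80.00

Original equilibrium: 131 - p = 3p - 165 gives 296 = 4p, so p = 74 and Q = 57.
The new curves are Qd = 143 - p (demand) and Qs = 3p - 109 (supply).
New equilibrium: 143 - p = 3p - 109 ⇒ 252 = 4p ⇒ p = 63, Q = 80.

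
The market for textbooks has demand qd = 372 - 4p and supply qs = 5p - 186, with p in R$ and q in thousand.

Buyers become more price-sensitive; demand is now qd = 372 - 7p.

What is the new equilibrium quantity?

46.5

Initially, 372 - 4p = 5p - 186, so 558 = 9p and p = 62, q = 124.
The shock moves the curves to qd = 372 - 7p and qs = 5p - 186.
Setting them equal: 372 - 7p = 5p - 186 → 558 = 12p, so p = 46.5 and q = 46.5.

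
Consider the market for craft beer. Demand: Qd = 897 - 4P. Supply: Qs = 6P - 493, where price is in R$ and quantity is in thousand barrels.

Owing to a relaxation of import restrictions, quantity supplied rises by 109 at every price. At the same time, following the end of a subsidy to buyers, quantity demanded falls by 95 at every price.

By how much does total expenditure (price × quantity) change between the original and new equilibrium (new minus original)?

Original equilibrium: 897 - 4P = 6P - 493 gives 1390 = 10P, so P = 139 and Q = 341.
The new curves are Qd = 802 - 4P (demand) and Qs = 6P - 384 (supply).
New equilibrium: 802 - 4P = 6P - 384 ⇒ 1186 = 10P ⇒ P = 118.6, Q = 327.6.
Expenditure moves from 139×341 = 47399 to 118.6×327.6 = 38853.36; change = -8545.64.

-8545.64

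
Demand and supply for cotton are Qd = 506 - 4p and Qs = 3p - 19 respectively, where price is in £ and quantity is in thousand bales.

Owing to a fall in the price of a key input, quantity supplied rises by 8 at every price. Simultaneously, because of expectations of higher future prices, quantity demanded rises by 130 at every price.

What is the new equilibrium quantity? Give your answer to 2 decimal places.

266.29

Solve the original market: 506 - 4p = 3p - 19, hence p = 75 and Q = 206.
The new curves are Qd = 636 - 4p (demand) and Qs = 3p - 11 (supply).
New equilibrium: 636 - 4p = 3p - 11 ⇒ 647 = 7p ⇒ p = 647/7 ≈ 92.4286, Q = 1864/7 ≈ 266.2857.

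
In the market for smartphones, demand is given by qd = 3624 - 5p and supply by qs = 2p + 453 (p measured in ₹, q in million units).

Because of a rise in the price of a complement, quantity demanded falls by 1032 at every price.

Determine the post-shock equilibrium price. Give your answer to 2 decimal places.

Original equilibrium: 3624 - 5p = 2p + 453 gives 3171 = 7p, so p = 453 and q = 1359.
The new curves are qd = 2592 - 5p (demand) and qs = 2p + 453 (supply).
New equilibrium: 2592 - 5p = 2p + 453 ⇒ 2139 = 7p ⇒ p = 2139/7 ≈ 305.5714, q = 7449/7 ≈ 1064.1429.

305.57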